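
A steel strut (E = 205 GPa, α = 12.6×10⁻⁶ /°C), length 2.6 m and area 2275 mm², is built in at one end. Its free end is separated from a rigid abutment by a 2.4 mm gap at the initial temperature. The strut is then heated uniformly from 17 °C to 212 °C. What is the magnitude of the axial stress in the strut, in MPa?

σ ≈ 314 MPa (compressive)

Free thermal elongation = αΔT L = 12.6×10⁻⁶ × 195 × 2600 = 6.388 mm.
This exceeds the 2.4 mm gap, so the wall pushes back. The portion of expansion that must be recovered elastically is δ_free − gap = 6.388 − 2.4 = 3.988 mm.
So σ = E(δ_free − g)/L = 205×10³ × 3.988/2600 = 314.5 MPa.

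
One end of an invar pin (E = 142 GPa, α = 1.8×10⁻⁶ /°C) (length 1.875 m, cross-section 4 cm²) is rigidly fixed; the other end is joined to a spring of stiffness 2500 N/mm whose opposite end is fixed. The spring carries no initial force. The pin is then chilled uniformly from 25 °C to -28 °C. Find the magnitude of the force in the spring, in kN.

If the spring were absent the pin would shorten by αΔT L = 1.8×10⁻⁶ × 53 × 1875 = 0.1789 mm.
With a force P in the spring, the elastic change of the pin is PL/(AE) and that of the spring is P/k; compatibility requires their sum to equal δ_free.
P [ L/(AE) + 1/k ] = δ_free → P [ 1875/(400×142×10³) + 1/(2500) ] = 0.1789.
P = 0.1789 / 0.000433 = 413.1 N.

P ≈ 0.413 kN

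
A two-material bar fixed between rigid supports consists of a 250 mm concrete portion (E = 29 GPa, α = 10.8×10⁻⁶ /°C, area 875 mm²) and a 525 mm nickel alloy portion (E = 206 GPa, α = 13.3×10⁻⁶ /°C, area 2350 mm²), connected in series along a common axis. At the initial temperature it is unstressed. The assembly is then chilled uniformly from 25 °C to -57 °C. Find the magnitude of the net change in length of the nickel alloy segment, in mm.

Free thermal contraction of the whole bar: Σ αᵢΔT Lᵢ = 10.8×10⁻⁶×82×250 + 13.3×10⁻⁶×82×525 = 0.794 mm.
Since the ends are fixed, an axial force P builds up, equal in every segment, with P · Σ Lᵢ/(AᵢEᵢ) = δ_free.
The series flexibility is Σ Lᵢ/(AᵢEᵢ) = 250/(875×29×10³) + 525/(2350×206×10³) = 1.094×10⁻⁵ mm/N.
Hence P = δ_free / Σ(L/AE) = 0.794/1.094×10⁻⁵ = 72.6 kN (tensile).
For the nickel alloy segment, free thermal change = 13.3×10⁻⁶×82×525 = 0.5726 mm and elastic change from P = 72600×525/(2350×206×10³) = 0.07873 mm; these oppose, so the net change is 0.494 mm (segment shortens).

|ΔL| ≈ 0.494 mm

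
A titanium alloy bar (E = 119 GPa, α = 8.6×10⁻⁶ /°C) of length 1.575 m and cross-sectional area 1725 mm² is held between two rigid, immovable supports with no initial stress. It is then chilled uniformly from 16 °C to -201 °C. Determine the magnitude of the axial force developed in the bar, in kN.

P ≈ 383 kN (tensile)

Full restraint means ε = 0, so the stress is σ = EαΔT = 119×10³ × 8.6×10⁻⁶ × 217 = 222.1 MPa.
P = AEαΔT = 1725 × 119×10³ × 8.6×10⁻⁶ × 217 = 383.1 kN (tensile).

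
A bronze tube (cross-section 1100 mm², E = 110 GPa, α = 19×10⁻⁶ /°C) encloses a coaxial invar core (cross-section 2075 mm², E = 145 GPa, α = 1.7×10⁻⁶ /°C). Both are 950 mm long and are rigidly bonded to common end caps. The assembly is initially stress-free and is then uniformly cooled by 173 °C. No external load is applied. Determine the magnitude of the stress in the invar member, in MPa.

σ ≈ 124 MPa (compressive)

Both members must finish at the same length. With the larger α, the bronze tends to over-contract; the plates restrain it, putting the bronze in tension and the invar in compression. With no external load the two internal forces are equal and opposite, magnitude P.
Equating the net (thermal + elastic) strains gives |α₁ − α₂|·ΔT = P·[1/(A₁E₁) + 1/(A₂E₂)].
|α₁ − α₂|·ΔT = 17.3×10⁻⁶ × 173 = 0.002993.
1/(A₁E₁) + 1/(A₂E₂) = 1/(1100×110×10³) + 1/(2075×145×10³) = 1.159×10⁻⁸ N⁻¹.
So P = 0.002993 / 1.159×10⁻⁸ = 258.3 kN.
σ_{invar} = P/A₂ = 258300/2075 = 124.5 MPa, compressive.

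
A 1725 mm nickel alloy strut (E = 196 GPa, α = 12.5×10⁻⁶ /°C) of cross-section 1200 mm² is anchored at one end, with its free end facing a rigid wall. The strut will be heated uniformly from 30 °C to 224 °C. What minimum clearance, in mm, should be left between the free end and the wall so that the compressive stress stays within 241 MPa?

g ≈ 2.06 mm

Free expansion if unrestrained: δ_free = αΔT L = 12.5×10⁻⁶ × 194 × 1725 = 4.183 mm.
At the allowable stress the elastic shortening the wall may impose is σL/E = 241 × 1725 / (196×10³) = 2.121 mm.
The gap must absorb the remainder: g_min = 4.183 − 2.121 = 2.062 mm.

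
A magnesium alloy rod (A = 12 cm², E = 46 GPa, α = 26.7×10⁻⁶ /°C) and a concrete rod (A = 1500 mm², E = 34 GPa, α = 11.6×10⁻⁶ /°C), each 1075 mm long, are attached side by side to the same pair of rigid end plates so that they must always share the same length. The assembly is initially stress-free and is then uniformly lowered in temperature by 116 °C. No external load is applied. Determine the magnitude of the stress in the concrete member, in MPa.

σ ≈ 31 MPa (compressive)

The magnesium alloy has the larger α, so on cooling it would change length more than the concrete if both were free. The rigid plates force a common final length, so the magnesium alloy is put into tension and the concrete into compression, with equal and opposite forces P (no external load).
Equating the net (thermal + elastic) strains gives |α₁ − α₂|·ΔT = P·[1/(A₁E₁) + 1/(A₂E₂)].
|α₁ − α₂|·ΔT = 15.1×10⁻⁶ × 116 = 0.001752.
1/(A₁E₁) + 1/(A₂E₂) = 1/(1200×46×10³) + 1/(1500×34×10³) = 3.772×10⁻⁸ N⁻¹.
So P = 0.001752 / 3.772×10⁻⁸ = 46.43 kN.
σ_{concrete} = P/A₂ = 46430/1500 = 30.95 MPa, compressive.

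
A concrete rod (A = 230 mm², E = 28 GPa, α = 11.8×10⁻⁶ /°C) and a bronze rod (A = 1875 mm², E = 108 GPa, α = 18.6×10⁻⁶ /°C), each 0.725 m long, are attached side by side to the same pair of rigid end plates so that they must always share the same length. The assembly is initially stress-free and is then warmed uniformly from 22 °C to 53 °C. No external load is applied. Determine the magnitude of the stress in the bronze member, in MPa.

σ ≈ 0.702 MPa (compressive)

The bronze has the larger α, so on heating it would change length more than the concrete if both were free. The rigid plates force a common final length, so the bronze is put into compression and the concrete into tension, with equal and opposite forces P (no external load).
Compatibility of the two members (thermal + elastic change equal): (α₁ − α₂)ΔT = P·[1/(A₁E₁) + 1/(A₂E₂)].
|α₁ − α₂|·ΔT = 6.8×10⁻⁶ × 31 = 0.0002108.
1/(A₁E₁) + 1/(A₂E₂) = 1/(230×28×10³) + 1/(1875×108×10³) = 1.602×10⁻⁷ N⁻¹.
So P = 0.0002108 / 1.602×10⁻⁷ = 1.316 kN.
σ_{bronze} = P/A₂ = 1316/1875 = 0.7017 MPa, compressive.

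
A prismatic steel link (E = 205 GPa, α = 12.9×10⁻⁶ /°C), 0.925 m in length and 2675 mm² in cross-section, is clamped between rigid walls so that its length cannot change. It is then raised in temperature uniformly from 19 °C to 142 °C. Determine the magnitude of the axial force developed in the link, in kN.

With zero net strain, σ = E·αΔT = 205 GPa × 12.9×10⁻⁶ × 123 = 325.3 MPa.
Axial force P = σA = 325.3 × 2675 = 870100 N = 870.1 kN, compressive.

P ≈ 870 kN (compressive)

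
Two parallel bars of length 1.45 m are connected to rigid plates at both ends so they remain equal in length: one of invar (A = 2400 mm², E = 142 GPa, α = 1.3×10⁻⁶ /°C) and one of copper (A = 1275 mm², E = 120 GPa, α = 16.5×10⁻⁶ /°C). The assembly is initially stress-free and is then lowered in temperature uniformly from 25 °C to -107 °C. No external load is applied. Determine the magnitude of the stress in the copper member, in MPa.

σ ≈ 166 MPa (tensile)

The copper has the larger α, so on cooling it would change length more than the invar if both were free. The rigid plates force a common final length, so the copper is put into tension and the invar into compression, with equal and opposite forces P (no external load).
Equating the net (thermal + elastic) strains gives |α₁ − α₂|·ΔT = P·[1/(A₁E₁) + 1/(A₂E₂)].
|α₁ − α₂|·ΔT = 15.2×10⁻⁶ × 132 = 0.002006.
1/(A₁E₁) + 1/(A₂E₂) = 1/(2400×142×10³) + 1/(1275×120×10³) = 9.47×10⁻⁹ N⁻¹.
P = 0.002006 / 9.47×10⁻⁹ = 211900 N = 211.9 kN.
σ_{copper} = P/A₂ = 211900/1275 = 166.2 MPa, tensile.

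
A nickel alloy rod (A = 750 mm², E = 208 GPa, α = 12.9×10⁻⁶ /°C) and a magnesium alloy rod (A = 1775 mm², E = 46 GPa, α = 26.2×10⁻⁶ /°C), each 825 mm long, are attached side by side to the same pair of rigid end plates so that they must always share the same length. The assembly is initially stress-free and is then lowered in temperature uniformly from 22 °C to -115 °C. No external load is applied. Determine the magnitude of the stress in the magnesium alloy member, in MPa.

σ ≈ 55 MPa (tensile)

Equilibrium of a rigid end plate with no external load gives equal and opposite internal forces ±P in the two members. Since α_{magnesium alloy} > α_{nickel alloy}, cooling drives the magnesium alloy into tension and the nickel alloy into compression.
Equating the net (thermal + elastic) strains gives |α₁ − α₂|·ΔT = P·[1/(A₁E₁) + 1/(A₂E₂)].
|α₁ − α₂|·ΔT = 13.3×10⁻⁶ × 137 = 0.001822.
1/(A₁E₁) + 1/(A₂E₂) = 1/(750×208×10³) + 1/(1775×46×10³) = 1.866×10⁻⁸ N⁻¹.
P = 0.001822 / 1.866×10⁻⁸ = 97660 N = 97.66 kN.
σ_{magnesium alloy} = P/A₂ = 97660/1775 = 55.02 MPa, tensile.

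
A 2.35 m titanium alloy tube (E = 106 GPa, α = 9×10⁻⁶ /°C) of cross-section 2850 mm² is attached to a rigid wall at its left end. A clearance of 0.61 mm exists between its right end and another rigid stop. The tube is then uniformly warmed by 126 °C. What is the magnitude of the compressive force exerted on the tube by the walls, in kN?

P ≈ 264 kN

Unrestrained expansion: δ_free = αΔT L = 9×10⁻⁶ × 126 × 2350 = 2.665 mm.
After closing the 0.61 mm clearance, 2.665 − 0.61 = 2.055 mm of expansion remains to be suppressed by the wall.
So σ = E(δ_free − g)/L = 106×10³ × 2.055/2350 = 92.69 MPa.
P = σA = 92.69 × 2850 = 264.2 kN.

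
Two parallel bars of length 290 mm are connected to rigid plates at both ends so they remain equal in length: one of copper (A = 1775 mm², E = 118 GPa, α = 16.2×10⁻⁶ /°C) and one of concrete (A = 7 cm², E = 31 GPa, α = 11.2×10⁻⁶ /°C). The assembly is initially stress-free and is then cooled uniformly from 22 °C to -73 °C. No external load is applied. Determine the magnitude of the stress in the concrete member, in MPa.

σ ≈ 13.3 MPa (compressive)

Equilibrium of a rigid end plate with no external load gives equal and opposite internal forces ±P in the two members. Since α_{copper} > α_{concrete}, cooling drives the copper into tension and the concrete into compression.
Equating the net (thermal + elastic) strains gives |α₁ − α₂|·ΔT = P·[1/(A₁E₁) + 1/(A₂E₂)].
|α₁ − α₂|·ΔT = 5×10⁻⁶ × 95 = 0.000475.
1/(A₁E₁) + 1/(A₂E₂) = 1/(1775×118×10³) + 1/(700×31×10³) = 5.086×10⁻⁸ N⁻¹.
So P = 0.000475 / 5.086×10⁻⁸ = 9.34 kN.
σ_{concrete} = P/A₂ = 9340/700 = 13.34 MPa, compressive.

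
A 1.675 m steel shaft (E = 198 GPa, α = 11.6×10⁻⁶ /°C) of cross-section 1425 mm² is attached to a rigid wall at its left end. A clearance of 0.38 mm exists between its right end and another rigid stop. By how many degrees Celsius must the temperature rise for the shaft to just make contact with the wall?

The gap closes when αΔT L = 0.38 mm, since the shaft is still unstressed at that instant.
So ΔT = g/(αL) = 0.38/(11.6×10⁻⁶ × 1675) = 19.56 °C.

ΔT ≈ 19.6 °C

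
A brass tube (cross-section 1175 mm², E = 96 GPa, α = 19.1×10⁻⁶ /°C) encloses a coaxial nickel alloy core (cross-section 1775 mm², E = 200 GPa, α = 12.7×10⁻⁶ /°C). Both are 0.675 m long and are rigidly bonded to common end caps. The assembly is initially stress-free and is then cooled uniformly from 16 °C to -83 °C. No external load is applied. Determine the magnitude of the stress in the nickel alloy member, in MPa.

Both members must finish at the same length. With the larger α, the brass tends to over-contract; the plates restrain it, putting the brass in tension and the nickel alloy in compression. With no external load the two internal forces are equal and opposite, magnitude P.
Equating the net (thermal + elastic) strains gives |α₁ − α₂|·ΔT = P·[1/(A₁E₁) + 1/(A₂E₂)].
|α₁ − α₂|·ΔT = 6.4×10⁻⁶ × 99 = 0.0006336.
1/(A₁E₁) + 1/(A₂E₂) = 1/(1175×96×10³) + 1/(1775×200×10³) = 1.168×10⁻⁸ N⁻¹.
P = 0.0006336 / 1.168×10⁻⁸ = 54240 N = 54.24 kN.
σ_{nickel alloy} = P/A₂ = 54240/1775 = 30.56 MPa, compressive.

σ ≈ 30.6 MPa (compressive)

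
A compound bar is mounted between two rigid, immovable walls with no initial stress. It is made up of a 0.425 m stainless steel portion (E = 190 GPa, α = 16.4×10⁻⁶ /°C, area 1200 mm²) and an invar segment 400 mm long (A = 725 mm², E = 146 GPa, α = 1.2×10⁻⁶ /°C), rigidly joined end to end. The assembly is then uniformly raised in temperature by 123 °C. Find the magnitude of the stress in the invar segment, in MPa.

If the supports were absent, the total length change would be Σ αᵢΔT Lᵢ = 16.4×10⁻⁶×123×425 + 1.2×10⁻⁶×123×400 = 0.9163 mm.
The rigid supports impose zero overall length change; the single axial force P common to all segments must satisfy P Σ Lᵢ/(AᵢEᵢ) = δ_free.
Σ Lᵢ/(AᵢEᵢ) = 425/(1200×190×10³) + 400/(725×146×10³) = 5.643×10⁻⁶ mm/N.
P = 0.9163 / 5.643×10⁻⁶ = 162400 N = 162.4 kN, compressive.
σ_{invar} = P / A = 162400 / 725 = 224 MPa.

σ ≈ 224 MPa (compressive)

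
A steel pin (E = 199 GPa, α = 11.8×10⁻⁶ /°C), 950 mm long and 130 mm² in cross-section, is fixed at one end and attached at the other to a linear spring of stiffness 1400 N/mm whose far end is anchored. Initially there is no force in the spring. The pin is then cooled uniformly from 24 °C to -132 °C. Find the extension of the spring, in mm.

If the spring were absent the pin would shorten by αΔT L = 11.8×10⁻⁶ × 156 × 950 = 1.749 mm.
With a force P in the spring, the elastic change of the pin is PL/(AE) and that of the spring is P/k; compatibility requires their sum to equal δ_free.
P [ L/(AE) + 1/k ] = δ_free → P [ 950/(130×199×10³) + 1/(1400) ] = 1.749.
P = 1.749 / 0.000751 = 2329 N.
Spring extension = P/k = 2329/(1400) = 1.663 mm.

δ ≈ 1.66 mm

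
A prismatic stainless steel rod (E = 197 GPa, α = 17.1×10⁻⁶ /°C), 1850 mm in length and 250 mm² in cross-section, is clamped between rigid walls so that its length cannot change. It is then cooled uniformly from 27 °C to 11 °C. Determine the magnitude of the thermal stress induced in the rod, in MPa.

σ ≈ 53.9 MPa (tensile)

Because both ends are immovable the net strain is zero, and the suppressed thermal strain is αΔT = 17.1×10⁻⁶ × 16 = 273.6×10⁻⁶.
The stress required to suppress this strain is σ = Eε = 197×10³ × 273.6×10⁻⁶ = 53.9 MPa, tensile since the rod is trying to contract.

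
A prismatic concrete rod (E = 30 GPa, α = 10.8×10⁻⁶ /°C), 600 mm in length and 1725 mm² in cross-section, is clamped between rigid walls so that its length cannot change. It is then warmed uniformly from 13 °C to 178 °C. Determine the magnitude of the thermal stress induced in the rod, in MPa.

σ ≈ 53.5 MPa (compressive)

With length fixed, the mechanical strain must cancel the thermal strain αΔT = 10.8×10⁻⁶ × 165 = 1782×10⁻⁶.
σ = EαΔT = 30×10³ × 10.8×10⁻⁶ × 165 = 53.46 MPa (compressive; the rod is trying to expand).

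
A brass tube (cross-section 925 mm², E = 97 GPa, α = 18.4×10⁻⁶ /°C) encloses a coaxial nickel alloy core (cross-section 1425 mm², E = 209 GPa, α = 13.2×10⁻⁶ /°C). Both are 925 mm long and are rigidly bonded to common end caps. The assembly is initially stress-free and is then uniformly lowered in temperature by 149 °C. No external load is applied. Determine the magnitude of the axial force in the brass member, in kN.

P ≈ 53.4 kN (tensile in the brass)

Both members must finish at the same length. With the larger α, the brass tends to over-contract; the plates restrain it, putting the brass in tension and the nickel alloy in compression. With no external load the two internal forces are equal and opposite, magnitude P.
Setting the final lengths equal and cancelling L: (α₁ − α₂)ΔT = P/(A₁E₁) + P/(A₂E₂).
|α₁ − α₂|·ΔT = 5.2×10⁻⁶ × 149 = 0.0007748.
1/(A₁E₁) + 1/(A₂E₂) = 1/(925×97×10³) + 1/(1425×209×10³) = 1.45×10⁻⁸ N⁻¹.
So P = 0.0007748 / 1.45×10⁻⁸ = 53.42 kN.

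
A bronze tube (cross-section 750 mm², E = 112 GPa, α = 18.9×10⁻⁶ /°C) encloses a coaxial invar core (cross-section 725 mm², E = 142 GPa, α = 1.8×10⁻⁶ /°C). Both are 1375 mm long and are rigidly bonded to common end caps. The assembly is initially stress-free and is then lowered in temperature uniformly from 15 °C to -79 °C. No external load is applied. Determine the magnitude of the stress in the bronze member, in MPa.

σ ≈ 99.1 MPa (tensile)

The bronze has the larger α, so on cooling it would change length more than the invar if both were free. The rigid plates force a common final length, so the bronze is put into tension and the invar into compression, with equal and opposite forces P (no external load).
Setting the final lengths equal and cancelling L: (α₁ − α₂)ΔT = P/(A₁E₁) + P/(A₂E₂).
|α₁ − α₂|·ΔT = 17.1×10⁻⁶ × 94 = 0.001607.
1/(A₁E₁) + 1/(A₂E₂) = 1/(750×112×10³) + 1/(725×142×10³) = 2.162×10⁻⁸ N⁻¹.
So P = 0.001607 / 2.162×10⁻⁸ = 74.35 kN.
σ_{bronze} = P/A₁ = 74350/750 = 99.14 MPa, tensile.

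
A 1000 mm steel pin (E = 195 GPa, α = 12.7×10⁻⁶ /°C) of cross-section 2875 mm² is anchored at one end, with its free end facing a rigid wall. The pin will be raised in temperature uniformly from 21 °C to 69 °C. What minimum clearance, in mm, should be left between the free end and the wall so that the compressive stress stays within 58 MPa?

With no wall the pin would lengthen by αΔT L = 12.7×10⁻⁶ × 48 × 1000 = 0.6096 mm.
A stress of 58 MPa corresponds to the wall pushing the pin back by σL/E = 58×1000/(195×10³) = 0.2974 mm.
The gap must absorb the remainder: g_min = 0.6096 − 0.2974 = 0.3122 mm.

g ≈ 0.312 mm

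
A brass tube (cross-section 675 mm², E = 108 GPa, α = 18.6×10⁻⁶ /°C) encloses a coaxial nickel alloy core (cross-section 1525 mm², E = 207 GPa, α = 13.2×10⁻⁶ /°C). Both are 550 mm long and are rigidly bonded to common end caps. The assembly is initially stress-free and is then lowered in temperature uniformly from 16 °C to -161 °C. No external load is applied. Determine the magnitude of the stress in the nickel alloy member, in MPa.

σ ≈ 37.1 MPa (compressive)

Both members must finish at the same length. With the larger α, the brass tends to over-contract; the plates restrain it, putting the brass in tension and the nickel alloy in compression. With no external load the two internal forces are equal and opposite, magnitude P.
Equating the net (thermal + elastic) strains gives |α₁ − α₂|·ΔT = P·[1/(A₁E₁) + 1/(A₂E₂)].
|α₁ − α₂|·ΔT = 5.4×10⁻⁶ × 177 = 0.0009558.
1/(A₁E₁) + 1/(A₂E₂) = 1/(675×108×10³) + 1/(1525×207×10³) = 1.689×10⁻⁸ N⁻¹.
So P = 0.0009558 / 1.689×10⁻⁸ = 56.61 kN.
σ_{nickel alloy} = P/A₂ = 56610/1525 = 37.12 MPa, compressive.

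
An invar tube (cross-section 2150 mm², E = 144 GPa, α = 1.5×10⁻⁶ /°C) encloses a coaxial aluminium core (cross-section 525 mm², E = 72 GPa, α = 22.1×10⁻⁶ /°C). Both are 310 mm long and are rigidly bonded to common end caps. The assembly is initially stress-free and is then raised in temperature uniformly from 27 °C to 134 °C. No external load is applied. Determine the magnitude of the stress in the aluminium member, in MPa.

Both members must finish at the same length. With the larger α, the aluminium tends to over-expand; the plates restrain it, putting the aluminium in compression and the invar in tension. With no external load the two internal forces are equal and opposite, magnitude P.
Equating the net (thermal + elastic) strains gives |α₁ − α₂|·ΔT = P·[1/(A₁E₁) + 1/(A₂E₂)].
|α₁ − α₂|·ΔT = 20.6×10⁻⁶ × 107 = 0.002204.
1/(A₁E₁) + 1/(A₂E₂) = 1/(2150×144×10³) + 1/(525×72×10³) = 2.969×10⁻⁸ N⁻¹.
So P = 0.002204 / 2.969×10⁻⁸ = 74.25 kN.
σ_{aluminium} = P/A₂ = 74250/525 = 141.4 MPa, compressive.

σ ≈ 141 MPa (compressive)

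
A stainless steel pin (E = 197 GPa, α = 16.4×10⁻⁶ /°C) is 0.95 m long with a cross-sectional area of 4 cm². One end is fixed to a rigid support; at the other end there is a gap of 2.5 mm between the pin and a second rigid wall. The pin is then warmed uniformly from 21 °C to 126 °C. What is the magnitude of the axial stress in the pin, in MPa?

σ ≈ 0 MPa

Free thermal elongation = αΔT L = 16.4×10⁻⁶ × 105 × 950 = 1.636 mm.
This is smaller than the 2.5 mm clearance, so the pin expands freely without reaching the stop — the stress is zero.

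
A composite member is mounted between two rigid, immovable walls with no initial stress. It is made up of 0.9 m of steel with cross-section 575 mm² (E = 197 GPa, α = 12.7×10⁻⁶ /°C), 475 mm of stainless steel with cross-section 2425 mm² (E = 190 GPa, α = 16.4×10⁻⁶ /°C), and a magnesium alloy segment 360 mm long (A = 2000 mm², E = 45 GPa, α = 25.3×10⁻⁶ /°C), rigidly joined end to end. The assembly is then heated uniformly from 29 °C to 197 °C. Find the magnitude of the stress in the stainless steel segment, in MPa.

If the supports were absent, the total length change would be Σ αᵢΔT Lᵢ = 12.7×10⁻⁶×168×900 + 16.4×10⁻⁶×168×475 + 25.3×10⁻⁶×168×360 = 4.759 mm.
The walls prevent any net length change, so an axial force P (same in every segment) develops. Compatibility: P · Σ Lᵢ/(AᵢEᵢ) = δ_free.
Σ Lᵢ/(AᵢEᵢ) = 900/(575×197×10³) + 475/(2425×190×10³) + 360/(2000×45×10³) = 1.298×10⁻⁵ mm/N.
So P = 4.759 / 1.298×10⁻⁵ = 366.8 kN, compressive.
σ_{stainless steel} = P / A = 366800 / 2425 = 151.2 MPa.

σ ≈ 151 MPa (compressive)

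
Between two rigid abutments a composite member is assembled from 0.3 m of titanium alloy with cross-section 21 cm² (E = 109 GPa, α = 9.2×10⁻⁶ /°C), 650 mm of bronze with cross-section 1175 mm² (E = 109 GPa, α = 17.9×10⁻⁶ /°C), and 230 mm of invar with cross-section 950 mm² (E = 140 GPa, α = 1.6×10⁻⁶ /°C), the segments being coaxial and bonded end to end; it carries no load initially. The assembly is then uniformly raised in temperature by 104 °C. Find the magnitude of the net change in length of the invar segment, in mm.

Free thermal expansion of the whole bar: Σ αᵢΔT Lᵢ = 9.2×10⁻⁶×104×300 + 17.9×10⁻⁶×104×650 + 1.6×10⁻⁶×104×230 = 1.535 mm.
Since the ends are fixed, an axial force P builds up, equal in every segment, with P · Σ Lᵢ/(AᵢEᵢ) = δ_free.
The series flexibility is Σ Lᵢ/(AᵢEᵢ) = 300/(2100×109×10³) + 650/(1175×109×10³) + 230/(950×140×10³) = 8.115×10⁻⁶ mm/N.
P = 1.535 / 8.115×10⁻⁶ = 189200 N = 189.2 kN, compressive.
For the invar segment, free thermal change = 1.6×10⁻⁶×104×230 = 0.03827 mm and elastic change from P = 189200×230/(950×140×10³) = 0.3272 mm; these oppose, so the net change is 0.289 mm (segment shortens).

|ΔL| ≈ 0.289 mm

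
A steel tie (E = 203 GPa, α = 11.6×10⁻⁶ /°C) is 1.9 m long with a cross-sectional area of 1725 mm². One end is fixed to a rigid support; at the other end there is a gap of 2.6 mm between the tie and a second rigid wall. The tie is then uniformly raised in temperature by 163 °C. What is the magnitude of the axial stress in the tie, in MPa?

Unrestrained expansion: δ_free = αΔT L = 11.6×10⁻⁶ × 163 × 1900 = 3.593 mm.
The gap closes (δ_free > 2.6 mm) and the wall then resists a further 3.593 − 2.6 = 0.9925 mm of expansion.
So σ = E(δ_free − g)/L = 203×10³ × 0.9925/1900 = 106 MPa.

σ ≈ 106 MPa (compressive)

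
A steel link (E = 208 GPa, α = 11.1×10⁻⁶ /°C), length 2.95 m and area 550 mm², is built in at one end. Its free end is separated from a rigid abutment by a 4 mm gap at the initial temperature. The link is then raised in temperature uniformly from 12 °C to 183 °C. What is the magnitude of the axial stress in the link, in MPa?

σ ≈ 113 MPa (compressive)

Free thermal elongation = αΔT L = 11.1×10⁻⁶ × 171 × 2950 = 5.599 mm.
The gap closes (δ_free > 4 mm) and the wall then resists a further 5.599 − 4 = 1.599 mm of expansion.
Compatibility: PL/(AE) = 1.599 mm, so σ = P/A = E × (1.599/2950) = 112.8 MPa.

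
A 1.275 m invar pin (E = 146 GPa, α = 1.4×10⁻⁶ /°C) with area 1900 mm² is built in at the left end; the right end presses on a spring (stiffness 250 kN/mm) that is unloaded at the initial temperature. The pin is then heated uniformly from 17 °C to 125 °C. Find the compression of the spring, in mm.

δ ≈ 0.0897 mm

If the spring were absent the pin would lengthen by αΔT L = 1.4×10⁻⁶ × 108 × 1275 = 0.1928 mm.
Let P be the compressive force at the spring. The pin shortens elastically by PL/(AE) and the spring compresses by P/k; together these equal δ_free.
P [ L/(AE) + 1/k ] = δ_free → P [ 1275/(1900×146×10³) + 1/(250×10³) ] = 0.1928.
P = 0.1928 / 8.596×10⁻⁶ = 22430 N.
Spring compression = P/k = 22430/(250×10³) = 0.0897 mm.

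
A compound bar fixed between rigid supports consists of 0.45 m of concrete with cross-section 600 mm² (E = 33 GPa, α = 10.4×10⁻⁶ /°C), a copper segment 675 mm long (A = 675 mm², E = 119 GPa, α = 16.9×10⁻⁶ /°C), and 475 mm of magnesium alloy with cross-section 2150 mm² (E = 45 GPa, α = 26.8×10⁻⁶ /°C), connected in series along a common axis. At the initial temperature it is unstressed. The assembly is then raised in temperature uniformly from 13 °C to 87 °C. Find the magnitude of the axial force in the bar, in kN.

If the supports were absent, the total length change would be Σ αᵢΔT Lᵢ = 10.4×10⁻⁶×74×450 + 16.9×10⁻⁶×74×675 + 26.8×10⁻⁶×74×475 = 2.132 mm.
The walls prevent any net length change, so an axial force P (same in every segment) develops. Compatibility: P · Σ Lᵢ/(AᵢEᵢ) = δ_free.
The series flexibility is Σ Lᵢ/(AᵢEᵢ) = 450/(600×33×10³) + 675/(675×119×10³) + 475/(2150×45×10³) = 3.604×10⁻⁵ mm/N.
So P = 2.132 / 3.604×10⁻⁵ = 59.17 kN, compressive.

P ≈ 59.2 kN (compressive)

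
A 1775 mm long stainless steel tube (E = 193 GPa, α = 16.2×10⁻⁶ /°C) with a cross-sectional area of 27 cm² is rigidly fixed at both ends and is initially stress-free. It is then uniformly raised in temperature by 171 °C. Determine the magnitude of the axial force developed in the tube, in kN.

With zero net strain, σ = E·αΔT = 193 GPa × 16.2×10⁻⁶ × 171 = 534.6 MPa.
Axial force P = σA = 534.6 × 2700 = 1.444×10⁶ N = 1444 kN, compressive.

P ≈ 1440 kN (compressive)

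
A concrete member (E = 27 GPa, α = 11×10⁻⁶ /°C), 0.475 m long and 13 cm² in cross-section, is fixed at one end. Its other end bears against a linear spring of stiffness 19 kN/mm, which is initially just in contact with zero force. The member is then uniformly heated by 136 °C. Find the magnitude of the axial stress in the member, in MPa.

Free thermal expansion: δ_free = αΔT L = 11×10⁻⁶ × 136 × 475 = 0.7106 mm.
Let P be the compressive force at the spring. The member shortens elastically by PL/(AE) and the spring compresses by P/k; together these equal δ_free.
P [ L/(AE) + 1/k ] = δ_free → P [ 475/(1300×27×10³) + 1/(19×10³) ] = 0.7106.
P = 0.7106 / 6.616×10⁻⁵ = 10740 N.
σ = P/A = 10740/1300 = 8.261 MPa.

σ ≈ 8.26 MPa (compressive)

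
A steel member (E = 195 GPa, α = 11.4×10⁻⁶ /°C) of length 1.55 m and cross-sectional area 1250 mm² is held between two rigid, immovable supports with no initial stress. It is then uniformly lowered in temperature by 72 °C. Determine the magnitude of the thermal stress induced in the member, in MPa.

σ ≈ 160 MPa (tensile)

Because both ends are immovable the net strain is zero, and the suppressed thermal strain is αΔT = 11.4×10⁻⁶ × 72 = 820.8×10⁻⁶.
The stress required to suppress this strain is σ = Eε = 195×10³ × 820.8×10⁻⁶ = 160.1 MPa, tensile since the member is trying to contract.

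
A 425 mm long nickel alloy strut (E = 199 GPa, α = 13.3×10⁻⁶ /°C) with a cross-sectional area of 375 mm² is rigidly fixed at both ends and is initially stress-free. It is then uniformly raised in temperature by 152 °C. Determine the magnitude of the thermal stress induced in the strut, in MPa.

σ ≈ 402 MPa (compressive)

With length fixed, the mechanical strain must cancel the thermal strain αΔT = 13.3×10⁻⁶ × 152 = 2021.6×10⁻⁶.
The stress required to suppress this strain is σ = Eε = 199×10³ × 2021.6×10⁻⁶ = 402.3 MPa, compressive since the strut is trying to expand.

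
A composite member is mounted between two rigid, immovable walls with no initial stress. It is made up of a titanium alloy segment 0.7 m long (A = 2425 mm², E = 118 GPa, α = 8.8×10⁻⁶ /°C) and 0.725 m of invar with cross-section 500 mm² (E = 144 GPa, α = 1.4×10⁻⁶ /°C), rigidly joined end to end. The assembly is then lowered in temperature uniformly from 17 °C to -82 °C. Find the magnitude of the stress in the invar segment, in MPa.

σ ≈ 114 MPa (tensile)

Free thermal contraction of the whole bar: Σ αᵢΔT Lᵢ = 8.8×10⁻⁶×99×700 + 1.4×10⁻⁶×99×725 = 0.7103 mm.
The rigid supports impose zero overall length change; the single axial force P common to all segments must satisfy P Σ Lᵢ/(AᵢEᵢ) = δ_free.
The series flexibility is Σ Lᵢ/(AᵢEᵢ) = 700/(2425×118×10³) + 725/(500×144×10³) = 1.252×10⁻⁵ mm/N.
Hence P = δ_free / Σ(L/AE) = 0.7103/1.252×10⁻⁵ = 56.75 kN (tensile).
σ_{invar} = P / A = 56750 / 500 = 113.5 MPa.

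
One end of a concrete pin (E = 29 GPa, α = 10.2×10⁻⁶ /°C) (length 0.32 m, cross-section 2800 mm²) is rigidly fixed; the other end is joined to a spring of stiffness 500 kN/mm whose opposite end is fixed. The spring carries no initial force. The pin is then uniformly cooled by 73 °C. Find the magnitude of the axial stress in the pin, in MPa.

If the spring were absent the pin would shorten by αΔT L = 10.2×10⁻⁶ × 73 × 320 = 0.2383 mm.
With a force P in the spring, the elastic change of the pin is PL/(AE) and that of the spring is P/k; compatibility requires their sum to equal δ_free.
So P = δ_free / [L/(AE) + 1/k] = 0.2383 / [ 320/(2800×29×10³) + 1/(500×10³) ].
P = 0.2383 / 5.941×10⁻⁶ = 40110 N.
σ = P/A = 40110/2800 = 14.32 MPa.

σ ≈ 14.3 MPa (tensile)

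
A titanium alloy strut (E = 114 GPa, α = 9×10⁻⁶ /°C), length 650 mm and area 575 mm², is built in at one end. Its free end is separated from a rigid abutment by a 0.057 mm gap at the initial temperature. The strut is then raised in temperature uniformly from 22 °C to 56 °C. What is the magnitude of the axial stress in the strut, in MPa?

σ ≈ 24.9 MPa (compressive)

If the wall were absent the strut would grow by αΔT L = 9×10⁻⁶ × 34 × 650 = 0.1989 mm.
The gap closes (δ_free > 0.057 mm) and the wall then resists a further 0.1989 − 0.057 = 0.1419 mm of expansion.
So σ = E(δ_free − g)/L = 114×10³ × 0.1419/650 = 24.89 MPa.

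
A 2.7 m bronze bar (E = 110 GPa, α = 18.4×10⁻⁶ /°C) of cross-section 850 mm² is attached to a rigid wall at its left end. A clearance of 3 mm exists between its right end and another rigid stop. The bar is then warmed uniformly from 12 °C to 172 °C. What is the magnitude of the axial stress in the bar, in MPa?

σ ≈ 202 MPa (compressive)

If the wall were absent the bar would grow by αΔT L = 18.4×10⁻⁶ × 160 × 2700 = 7.949 mm.
This exceeds the 3 mm gap, so the wall pushes back. The portion of expansion that must be recovered elastically is δ_free − gap = 7.949 − 3 = 4.949 mm.
Compatibility: PL/(AE) = 4.949 mm, so σ = P/A = E × (4.949/2700) = 201.6 MPa.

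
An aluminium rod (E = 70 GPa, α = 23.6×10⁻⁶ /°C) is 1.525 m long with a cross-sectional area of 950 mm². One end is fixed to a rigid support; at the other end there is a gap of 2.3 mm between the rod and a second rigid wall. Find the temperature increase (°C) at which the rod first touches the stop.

The gap closes when αΔT L = 2.3 mm, since the rod is still unstressed at that instant.
So ΔT = g/(αL) = 2.3/(23.6×10⁻⁶ × 1525) = 63.91 °C.

ΔT ≈ 63.9 °C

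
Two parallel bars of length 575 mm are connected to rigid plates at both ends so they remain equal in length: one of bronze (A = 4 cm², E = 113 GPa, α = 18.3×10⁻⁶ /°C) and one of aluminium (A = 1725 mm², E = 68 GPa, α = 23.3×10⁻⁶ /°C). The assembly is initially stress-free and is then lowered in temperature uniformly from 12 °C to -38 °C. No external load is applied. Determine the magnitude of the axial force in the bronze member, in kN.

P ≈ 8.16 kN (compressive in the bronze)

Both members must finish at the same length. With the larger α, the aluminium tends to over-contract; the plates restrain it, putting the aluminium in tension and the bronze in compression. With no external load the two internal forces are equal and opposite, magnitude P.
Compatibility of the two members (thermal + elastic change equal): (α₁ − α₂)ΔT = P·[1/(A₁E₁) + 1/(A₂E₂)].
|α₁ − α₂|·ΔT = 5×10⁻⁶ × 50 = 0.00025.
1/(A₁E₁) + 1/(A₂E₂) = 1/(400×113×10³) + 1/(1725×68×10³) = 3.065×10⁻⁸ N⁻¹.
P = 0.00025 / 3.065×10⁻⁸ = 8157 N = 8.157 kN.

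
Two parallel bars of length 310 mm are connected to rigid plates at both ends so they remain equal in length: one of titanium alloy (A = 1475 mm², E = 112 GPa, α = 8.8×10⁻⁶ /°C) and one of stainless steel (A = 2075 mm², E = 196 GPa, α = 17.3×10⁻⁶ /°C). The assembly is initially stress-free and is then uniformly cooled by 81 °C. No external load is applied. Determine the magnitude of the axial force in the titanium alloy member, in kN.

Both members must finish at the same length. With the larger α, the stainless steel tends to over-contract; the plates restrain it, putting the stainless steel in tension and the titanium alloy in compression. With no external load the two internal forces are equal and opposite, magnitude P.
Equating the net (thermal + elastic) strains gives |α₁ − α₂|·ΔT = P·[1/(A₁E₁) + 1/(A₂E₂)].
|α₁ − α₂|·ΔT = 8.5×10⁻⁶ × 81 = 0.0006885.
1/(A₁E₁) + 1/(A₂E₂) = 1/(1475×112×10³) + 1/(2075×196×10³) = 8.512×10⁻⁹ N⁻¹.
So P = 0.0006885 / 8.512×10⁻⁹ = 80.89 kN.

P ≈ 80.9 kN (compressive in the titanium alloy)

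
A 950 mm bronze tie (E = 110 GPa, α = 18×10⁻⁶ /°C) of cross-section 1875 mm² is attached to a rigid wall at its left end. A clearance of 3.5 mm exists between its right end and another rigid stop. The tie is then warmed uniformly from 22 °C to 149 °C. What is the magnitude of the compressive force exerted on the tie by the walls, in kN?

If the wall were absent the tie would grow by αΔT L = 18×10⁻⁶ × 127 × 950 = 2.172 mm.
Since δ_free = 2.17 mm is less than the 3.5 mm gap, the tie never touches the wall. No axial force develops.

P ≈ 0 kN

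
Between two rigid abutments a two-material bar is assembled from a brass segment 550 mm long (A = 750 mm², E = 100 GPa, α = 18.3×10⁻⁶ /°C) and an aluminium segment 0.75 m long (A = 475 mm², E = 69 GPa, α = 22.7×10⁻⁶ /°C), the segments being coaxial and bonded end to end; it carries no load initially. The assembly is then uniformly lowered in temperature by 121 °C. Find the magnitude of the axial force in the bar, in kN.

Free thermal contraction of the whole bar: Σ αᵢΔT Lᵢ = 18.3×10⁻⁶×121×550 + 22.7×10⁻⁶×121×750 = 3.278 mm.
The rigid supports impose zero overall length change; the single axial force P common to all segments must satisfy P Σ Lᵢ/(AᵢEᵢ) = δ_free.
Σ Lᵢ/(AᵢEᵢ) = 550/(750×100×10³) + 750/(475×69×10³) = 3.022×10⁻⁵ mm/N.
P = 3.278 / 3.022×10⁻⁵ = 108500 N = 108.5 kN, tensile.

P ≈ 108 kN (tensile)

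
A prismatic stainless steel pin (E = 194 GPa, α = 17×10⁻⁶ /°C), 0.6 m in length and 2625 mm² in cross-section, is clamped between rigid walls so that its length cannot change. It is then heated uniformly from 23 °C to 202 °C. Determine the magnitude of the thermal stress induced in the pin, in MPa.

σ ≈ 590 MPa (compressive)

With length fixed, the mechanical strain must cancel the thermal strain αΔT = 17×10⁻⁶ × 179 = 3043×10⁻⁶.
σ = EαΔT = 194×10³ × 17×10⁻⁶ × 179 = 590.3 MPa (compressive; the pin is trying to expand).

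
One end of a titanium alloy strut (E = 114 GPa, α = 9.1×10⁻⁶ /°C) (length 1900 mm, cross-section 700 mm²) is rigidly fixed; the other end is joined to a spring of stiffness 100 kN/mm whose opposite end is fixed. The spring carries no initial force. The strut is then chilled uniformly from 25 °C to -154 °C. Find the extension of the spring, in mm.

Free thermal contraction: δ_free = αΔT L = 9.1×10⁻⁶ × 179 × 1900 = 3.095 mm.
With a force P in the spring, the elastic change of the strut is PL/(AE) and that of the spring is P/k; compatibility requires their sum to equal δ_free.
So P = δ_free / [L/(AE) + 1/k] = 3.095 / [ 1900/(700×114×10³) + 1/(100×10³) ].
P = 3.095 / 3.381×10⁻⁵ = 91540 N.
Spring extension = P/k = 91540/(100×10³) = 0.9154 mm.

δ ≈ 0.915 mm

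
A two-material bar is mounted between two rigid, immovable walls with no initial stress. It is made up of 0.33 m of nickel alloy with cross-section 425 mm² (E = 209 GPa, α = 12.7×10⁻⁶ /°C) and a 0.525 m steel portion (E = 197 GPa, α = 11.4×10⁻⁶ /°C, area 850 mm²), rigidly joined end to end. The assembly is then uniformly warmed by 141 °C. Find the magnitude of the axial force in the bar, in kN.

P ≈ 209 kN (compressive)

With the walls removed the bar would change length by δ_free = Σ αᵢΔT Lᵢ = 12.7×10⁻⁶×141×330 + 11.4×10⁻⁶×141×525 = 1.435 mm.
Since the ends are fixed, an axial force P builds up, equal in every segment, with P · Σ Lᵢ/(AᵢEᵢ) = δ_free.
The series flexibility is Σ Lᵢ/(AᵢEᵢ) = 330/(425×209×10³) + 525/(850×197×10³) = 6.85×10⁻⁶ mm/N.
So P = 1.435 / 6.85×10⁻⁶ = 209.4 kN, compressive.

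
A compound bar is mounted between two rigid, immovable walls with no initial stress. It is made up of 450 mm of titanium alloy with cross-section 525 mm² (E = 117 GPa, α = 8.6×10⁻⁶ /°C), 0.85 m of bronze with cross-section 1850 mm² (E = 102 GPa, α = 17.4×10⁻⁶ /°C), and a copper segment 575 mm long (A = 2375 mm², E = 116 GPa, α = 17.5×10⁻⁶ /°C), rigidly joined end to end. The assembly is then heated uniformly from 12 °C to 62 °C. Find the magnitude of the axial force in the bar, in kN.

P ≈ 103 kN (compressive)

With the walls removed the bar would change length by δ_free = Σ αᵢΔT Lᵢ = 8.6×10⁻⁶×50×450 + 17.4×10⁻⁶×50×850 + 17.5×10⁻⁶×50×575 = 1.436 mm.
The rigid supports impose zero overall length change; the single axial force P common to all segments must satisfy P Σ Lᵢ/(AᵢEᵢ) = δ_free.
Σ Lᵢ/(AᵢEᵢ) = 450/(525×117×10³) + 850/(1850×102×10³) + 575/(2375×116×10³) = 1.392×10⁻⁵ mm/N.
So P = 1.436 / 1.392×10⁻⁵ = 103.2 kN, compressive.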